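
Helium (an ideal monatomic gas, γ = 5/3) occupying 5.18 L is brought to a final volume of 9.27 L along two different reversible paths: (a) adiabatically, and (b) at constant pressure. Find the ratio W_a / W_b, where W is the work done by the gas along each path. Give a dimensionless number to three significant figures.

Path (a) adiabatic: W = P₁V₁(1 − (V₁/V₂)^(γ−1))/(γ−1) → W_a/(P₁V₁) = 0.4824.
Path (b) isobaric: W = P₁(V₂ − V₁) → W_b/(P₁V₁) = 0.7896.
W_a / W_b = 0.4824 / 0.7896 = 0.6109.

W_a / W_b ≈ 0.611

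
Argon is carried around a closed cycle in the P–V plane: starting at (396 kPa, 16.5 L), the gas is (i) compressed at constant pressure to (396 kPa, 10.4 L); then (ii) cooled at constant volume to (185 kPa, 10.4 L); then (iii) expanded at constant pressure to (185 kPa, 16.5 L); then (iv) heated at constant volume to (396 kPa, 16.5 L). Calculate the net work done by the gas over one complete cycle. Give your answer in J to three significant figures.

Constant-volume legs do no work.
W(i) = (396)(10.4 − 16.5) = -2416 J; W(iii) = (185)(16.5 − 10.4) = 1128 J.
W_net = -2416 + 1128 = -1287 J (the counter-clockwise enclosed area).

W_net ≈ -1290 J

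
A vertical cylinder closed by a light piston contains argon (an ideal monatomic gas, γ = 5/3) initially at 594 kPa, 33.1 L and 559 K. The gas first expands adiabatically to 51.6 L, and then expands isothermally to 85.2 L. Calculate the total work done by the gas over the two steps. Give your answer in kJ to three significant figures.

Step 1 (adiabatic): W = (P₁V₁ − P₂V₂)/(γ−1) = (19661 − 14624)/0.667 = 7556 J.
After step 1: P = 283.4 kPa, V = 51.6 L, T = 415.8 K.
Step 2 (isothermal): W = P₁V₁ ln(V₂/V₁) = (14624) ln(85.2/51.6) = 7334 J.
W_total = 7556 + 7334 = 14890 J.

W_total ≈ 14.9 kJ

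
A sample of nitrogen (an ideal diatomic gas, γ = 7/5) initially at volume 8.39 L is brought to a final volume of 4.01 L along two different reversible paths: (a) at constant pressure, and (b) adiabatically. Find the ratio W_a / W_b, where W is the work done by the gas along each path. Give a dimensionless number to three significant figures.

Path (a) isobaric: W = P₁(V₂ − V₁) → W_a/(P₁V₁) = -0.5221.
Path (b) adiabatic: W = P₁V₁(1 − (V₁/V₂)^(γ−1))/(γ−1) → W_b/(P₁V₁) = -0.8588.
W_a / W_b = -0.5221 / -0.8588 = 0.6079.

W_a / W_b ≈ 0.608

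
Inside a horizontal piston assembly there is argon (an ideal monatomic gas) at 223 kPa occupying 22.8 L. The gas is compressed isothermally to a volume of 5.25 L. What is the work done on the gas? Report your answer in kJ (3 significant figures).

Isothermal: W = nRT ln(V₂/V₁) = P₁V₁ ln(V₂/V₁).
P₁V₁ = (223 kPa)(22.8 L) = 5084 J.
W = 5084 × ln(5.25/22.8) = 5084 × -1.469
W_by_gas = -7467 J; work on gas = −W_by = 7467 J.

W ≈ 7.47 kJ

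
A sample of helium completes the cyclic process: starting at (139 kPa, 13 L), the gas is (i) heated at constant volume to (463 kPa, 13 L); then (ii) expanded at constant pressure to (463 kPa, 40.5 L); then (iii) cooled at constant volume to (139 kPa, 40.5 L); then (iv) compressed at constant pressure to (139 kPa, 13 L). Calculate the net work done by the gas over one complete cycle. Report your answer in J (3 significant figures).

W_net ≈ 8910 J

Constant-volume legs do no work.
W(ii) = (463)(40.5 − 13) = 12732 J; W(iv) = (139)(13 − 40.5) = -3822 J.
W_net = 12732 − 3822 = 8910 J (the clockwise enclosed area).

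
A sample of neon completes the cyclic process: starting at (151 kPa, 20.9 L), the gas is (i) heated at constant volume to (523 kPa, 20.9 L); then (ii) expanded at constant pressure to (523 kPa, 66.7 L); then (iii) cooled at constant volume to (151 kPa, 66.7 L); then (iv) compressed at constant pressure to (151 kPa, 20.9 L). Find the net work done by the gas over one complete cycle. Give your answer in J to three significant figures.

Constant-volume legs do no work.
W(ii) = (523)(66.7 − 20.9) = 23953 J; W(iv) = (151)(20.9 − 66.7) = -6916 J.
W_net = 23953 − 6916 = 17038 J (the clockwise enclosed area).

W_net ≈ 17000 J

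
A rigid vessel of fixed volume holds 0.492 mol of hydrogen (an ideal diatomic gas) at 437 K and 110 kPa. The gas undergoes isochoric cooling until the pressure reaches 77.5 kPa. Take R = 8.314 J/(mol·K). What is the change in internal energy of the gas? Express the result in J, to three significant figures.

ΔU ≈ -1320 J

Constant volume ⇒ W = 0, so Q = ΔU = nCᵥΔT with Cᵥ = 5R/2 = 20.79 J/(mol·K).
At constant V, T₂/T₁ = P₂/P₁ ⇒ ΔT = T₁(P₂/P₁ − 1) = 437·(77.5/110 − 1) = -129.1 K.
ΔU = (0.492)(20.79)(-129.1) = -1320 J.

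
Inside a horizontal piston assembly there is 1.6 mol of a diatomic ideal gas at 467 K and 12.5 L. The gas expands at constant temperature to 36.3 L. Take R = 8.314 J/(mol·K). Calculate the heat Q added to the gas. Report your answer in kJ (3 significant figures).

Q ≈ 6.62 kJ

Isothermal ⇒ ΔU = 0, so Q = W = nRT ln(V₂/V₁).
Q = (1.6)(8.314)(467) ln(36.3/12.5) = 6212 × 1.066 = 6623 J.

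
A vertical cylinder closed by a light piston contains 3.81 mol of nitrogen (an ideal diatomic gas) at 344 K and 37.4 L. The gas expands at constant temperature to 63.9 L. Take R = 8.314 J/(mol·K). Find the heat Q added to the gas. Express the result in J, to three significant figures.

Isothermal ⇒ ΔU = 0, so Q = W = nRT ln(V₂/V₁).
Q = (3.81)(8.314)(344) ln(63.9/37.4) = 10897 × 0.5356 = 5837 J.

Q ≈ 5840 J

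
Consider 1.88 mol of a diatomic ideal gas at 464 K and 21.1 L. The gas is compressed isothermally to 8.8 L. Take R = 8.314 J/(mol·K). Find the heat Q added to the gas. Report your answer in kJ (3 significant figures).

Isothermal ⇒ ΔU = 0, so Q = W = nRT ln(V₂/V₁).
Q = (1.88)(8.314)(464) ln(8.8/21.1) = 7252 × -0.8745 = -6342 J.

Q ≈ -6.34 kJ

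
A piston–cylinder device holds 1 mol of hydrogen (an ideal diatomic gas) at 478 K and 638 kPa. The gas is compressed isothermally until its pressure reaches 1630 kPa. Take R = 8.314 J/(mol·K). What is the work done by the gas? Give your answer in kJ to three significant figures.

Isothermal process: W = nRT ln(V₂/V₁) = nRT ln(P₁/P₂).
W = (1)(8.314)(478) × ln(638/1630)
  = 3974 × ln(0.3914) = 3974 × -0.938
W_by_gas = -3728 J.

W ≈ -3.73 kJ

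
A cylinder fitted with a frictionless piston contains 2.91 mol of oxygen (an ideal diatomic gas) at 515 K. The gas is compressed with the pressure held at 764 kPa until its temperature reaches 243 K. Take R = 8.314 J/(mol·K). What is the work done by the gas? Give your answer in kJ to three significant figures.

Isobaric: W = P ΔV = nR ΔT.
W = (2.91)(8.314)(243 − 515) = -6581 J.

W ≈ -6.58 kJ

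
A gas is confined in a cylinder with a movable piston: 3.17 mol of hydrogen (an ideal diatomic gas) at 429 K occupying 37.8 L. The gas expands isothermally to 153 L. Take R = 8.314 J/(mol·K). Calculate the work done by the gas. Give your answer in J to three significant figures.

Isothermal: W = nRT ln(V₂/V₁).
W = (3.17)(8.314)(429) × ln(153/37.8)
  = 11306 × 1.398
W_by_gas = 15808 J.

W ≈ 15800 J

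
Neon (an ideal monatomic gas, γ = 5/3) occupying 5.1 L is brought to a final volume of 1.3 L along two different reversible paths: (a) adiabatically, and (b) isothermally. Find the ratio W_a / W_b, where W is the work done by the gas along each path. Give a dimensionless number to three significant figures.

Path (a) adiabatic: W = P₁V₁(1 − (V₁/V₂)^(γ−1))/(γ−1) → W_a/(P₁V₁) = -2.231.
Path (b) isothermal: W = P₁V₁ ln(V₂/V₁) → W_b/(P₁V₁) = -1.367.
W_a / W_b = -2.231 / -1.367 = 1.632.

W_a / W_b ≈ 1.63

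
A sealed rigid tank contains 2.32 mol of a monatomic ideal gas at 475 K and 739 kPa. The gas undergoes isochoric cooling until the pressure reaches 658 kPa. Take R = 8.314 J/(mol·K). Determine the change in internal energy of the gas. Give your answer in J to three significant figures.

Constant volume ⇒ W = 0, so Q = ΔU = nCᵥΔT with Cᵥ = 3R/2 = 12.47 J/(mol·K).
At constant V, T₂/T₁ = P₂/P₁ ⇒ ΔT = T₁(P₂/P₁ − 1) = 475·(658/739 − 1) = -52.06 K.
ΔU = (2.32)(12.47)(-52.06) = -1506 J.

ΔU ≈ -1510 J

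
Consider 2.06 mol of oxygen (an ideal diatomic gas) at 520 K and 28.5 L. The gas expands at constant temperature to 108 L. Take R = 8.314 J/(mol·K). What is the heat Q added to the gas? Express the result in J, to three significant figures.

Isothermal ⇒ ΔU = 0, so Q = W = nRT ln(V₂/V₁).
Q = (2.06)(8.314)(520) ln(108/28.5) = 8906 × 1.332 = 11865 J.

Q ≈ 11900 J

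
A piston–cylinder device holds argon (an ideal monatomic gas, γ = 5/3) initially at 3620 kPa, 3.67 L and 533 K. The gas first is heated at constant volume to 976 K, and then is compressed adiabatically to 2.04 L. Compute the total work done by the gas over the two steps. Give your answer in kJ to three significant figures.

Step 1 (isochoric): W = 0 (constant volume).
After step 1: P = 6629 kPa (V unchanged).
Step 2 (adiabatic): W = (P₁V₁ − P₂V₂)/(γ−1) = (24327 − 35985)/0.667 = -17486 J.
W_total = 0 − 17486 = -17486 J.

W_total ≈ -17.5 kJ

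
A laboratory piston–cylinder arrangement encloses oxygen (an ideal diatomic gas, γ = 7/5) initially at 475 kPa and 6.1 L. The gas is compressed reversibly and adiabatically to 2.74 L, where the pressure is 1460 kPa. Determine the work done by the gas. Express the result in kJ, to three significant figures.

W ≈ -2.76 kJ

Adiabatic: W = (P₁V₁ − P₂V₂)/(γ − 1) with γ = 7/5.
P₁V₁ = 2898 J, P₂V₂ = 4000 J.
W = (2898 − 4000) / 0.4 = -2757 J.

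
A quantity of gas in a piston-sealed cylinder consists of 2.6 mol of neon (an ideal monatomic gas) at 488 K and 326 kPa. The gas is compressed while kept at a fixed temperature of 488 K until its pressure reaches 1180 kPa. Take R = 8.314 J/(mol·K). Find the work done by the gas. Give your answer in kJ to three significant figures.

W ≈ -13.6 kJ

Isothermal process: W = nRT ln(V₂/V₁) = nRT ln(P₁/P₂).
W = (2.6)(8.314)(488) × ln(326/1180)
  = 10549 × ln(0.2763) = 10549 × -1.286
W_by_gas = -13570 J.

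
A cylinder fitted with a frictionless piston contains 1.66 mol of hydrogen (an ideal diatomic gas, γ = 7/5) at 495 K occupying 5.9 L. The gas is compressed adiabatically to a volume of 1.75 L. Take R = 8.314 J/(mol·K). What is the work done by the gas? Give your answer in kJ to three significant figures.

Adiabatic: TV^(γ−1) = const with γ = 7/5.
T₂ = T₁ (V₁/V₂)^(γ−1) = 495 × (5.9/1.75)^0.4 = 495 × 1.626 = 804.9 K.
W_by = nCᵥ(T₁ − T₂) = (1.66)(20.79)(495 − 804.9) = -10692 J.

W ≈ -10.7 kJ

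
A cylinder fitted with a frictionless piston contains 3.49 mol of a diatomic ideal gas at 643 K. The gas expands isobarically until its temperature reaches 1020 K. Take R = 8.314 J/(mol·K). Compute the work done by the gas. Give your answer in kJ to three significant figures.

W ≈ 10.9 kJ

Isobaric: W = P ΔV = nR ΔT.
W = (3.49)(8.314)(1020 − 643) = 10939 J.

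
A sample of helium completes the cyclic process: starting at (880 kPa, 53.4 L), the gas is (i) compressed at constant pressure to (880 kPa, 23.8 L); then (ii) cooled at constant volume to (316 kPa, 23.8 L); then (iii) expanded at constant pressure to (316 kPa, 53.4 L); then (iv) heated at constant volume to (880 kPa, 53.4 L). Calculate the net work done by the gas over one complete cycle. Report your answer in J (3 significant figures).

Constant-volume legs do no work.
W(i) = (880)(23.8 − 53.4) = -26048 J; W(iii) = (316)(53.4 − 23.8) = 9354 J.
W_net = -26048 + 9354 = -16694 J (the counter-clockwise enclosed area).

W_net ≈ -16700 J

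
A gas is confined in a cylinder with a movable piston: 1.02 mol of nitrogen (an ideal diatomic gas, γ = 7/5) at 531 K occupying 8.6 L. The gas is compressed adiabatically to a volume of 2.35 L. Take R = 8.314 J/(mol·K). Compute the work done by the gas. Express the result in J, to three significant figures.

Adiabatic: TV^(γ−1) = const with γ = 7/5.
T₂ = T₁ (V₁/V₂)^(γ−1) = 531 × (8.6/2.35)^0.4 = 531 × 1.68 = 892.2 K.
W_by = nCᵥ(T₁ − T₂) = (1.02)(20.79)(531 − 892.2) = -7658 J.

W ≈ -7660 J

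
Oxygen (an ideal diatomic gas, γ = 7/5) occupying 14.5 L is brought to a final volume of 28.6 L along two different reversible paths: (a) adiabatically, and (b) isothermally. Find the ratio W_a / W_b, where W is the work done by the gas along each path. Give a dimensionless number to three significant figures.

W_a / W_b ≈ 0.876

Path (a) adiabatic: W = P₁V₁(1 − (V₁/V₂)^(γ−1))/(γ−1) → W_a/(P₁V₁) = 0.5948.
Path (b) isothermal: W = P₁V₁ ln(V₂/V₁) → W_b/(P₁V₁) = 0.6793.
W_a / W_b = 0.5948 / 0.6793 = 0.8757.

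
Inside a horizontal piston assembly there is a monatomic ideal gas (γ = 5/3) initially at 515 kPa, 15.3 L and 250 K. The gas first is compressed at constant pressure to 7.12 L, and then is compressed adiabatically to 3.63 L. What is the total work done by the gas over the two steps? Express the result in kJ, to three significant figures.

Step 1 (isobaric): W = PΔV = (515 kPa)(7.12 − 15.3 L) = -4213 J.
After step 1: P = 515 kPa, V = 7.12 L, T = 116.3 K.
Step 2 (adiabatic): W = (P₁V₁ − P₂V₂)/(γ−1) = (3667 − 5746)/0.667 = -3118 J.
W_total = -4213 − 3118 = -7331 J.

W_total ≈ -7.33 kJ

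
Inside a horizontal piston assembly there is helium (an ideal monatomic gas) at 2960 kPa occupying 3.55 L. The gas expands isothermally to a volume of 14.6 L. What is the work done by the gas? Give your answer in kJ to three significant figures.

W ≈ 14.9 kJ

Isothermal: W = nRT ln(V₂/V₁) = P₁V₁ ln(V₂/V₁).
P₁V₁ = (2960 kPa)(3.55 L) = 10508 J.
W = 10508 × ln(14.6/3.55) = 10508 × 1.414
W_by_gas = 14859 J.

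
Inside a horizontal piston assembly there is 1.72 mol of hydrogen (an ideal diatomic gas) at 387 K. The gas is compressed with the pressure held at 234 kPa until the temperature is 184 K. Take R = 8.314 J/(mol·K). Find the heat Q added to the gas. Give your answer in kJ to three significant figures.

Q ≈ -10.2 kJ

Isobaric: W = nRΔT = (1.72)(8.314)(-203) = -2903 J.
ΔU = nCᵥΔT with Cᵥ = 5R/2: ΔU = (1.72)(20.79)(-203) = -7257 J.
Q = ΔU + W = -7257 − 2903 = -10160 J.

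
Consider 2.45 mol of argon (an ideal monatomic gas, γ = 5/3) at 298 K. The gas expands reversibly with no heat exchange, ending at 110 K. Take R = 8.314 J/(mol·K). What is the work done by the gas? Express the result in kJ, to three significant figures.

Adiabatic ⇒ Q = 0, so W_by = −ΔU = nCᵥ(T₁ − T₂).
Cᵥ = 3R/2 = 12.47 J/(mol·K).
W = (2.45)(12.47)(298 − 110) = 5744 J.

W ≈ 5.74 kJ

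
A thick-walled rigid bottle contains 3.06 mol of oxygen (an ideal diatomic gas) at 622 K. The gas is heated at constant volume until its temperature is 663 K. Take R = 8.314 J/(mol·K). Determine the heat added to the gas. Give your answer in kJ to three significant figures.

Q ≈ 2.61 kJ

Constant volume ⇒ W = 0, so Q = ΔU = nCᵥΔT with Cᵥ = 5R/2 = 20.79 J/(mol·K).
ΔU = (3.06)(20.79)(663 − 622) = 2608 J.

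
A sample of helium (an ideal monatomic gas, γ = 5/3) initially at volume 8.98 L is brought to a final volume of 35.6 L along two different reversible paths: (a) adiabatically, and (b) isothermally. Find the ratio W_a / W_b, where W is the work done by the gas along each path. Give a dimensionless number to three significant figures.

W_a / W_b ≈ 0.654

Path (a) adiabatic: W = P₁V₁(1 − (V₁/V₂)^(γ−1))/(γ−1) → W_a/(P₁V₁) = 0.9012.
Path (b) isothermal: W = P₁V₁ ln(V₂/V₁) → W_b/(P₁V₁) = 1.377.
W_a / W_b = 0.9012 / 1.377 = 0.6543.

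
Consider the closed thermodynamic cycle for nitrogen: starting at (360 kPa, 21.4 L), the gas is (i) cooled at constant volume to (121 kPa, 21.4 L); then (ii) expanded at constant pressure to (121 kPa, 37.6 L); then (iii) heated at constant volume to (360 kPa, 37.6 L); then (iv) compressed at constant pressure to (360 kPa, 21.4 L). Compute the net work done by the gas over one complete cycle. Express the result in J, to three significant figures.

W_net ≈ -3870 J

Constant-volume legs do no work.
W(ii) = (121)(37.6 − 21.4) = 1960 J; W(iv) = (360)(21.4 − 37.6) = -5832 J.
W_net = 1960 − 5832 = -3872 J (the counter-clockwise enclosed area).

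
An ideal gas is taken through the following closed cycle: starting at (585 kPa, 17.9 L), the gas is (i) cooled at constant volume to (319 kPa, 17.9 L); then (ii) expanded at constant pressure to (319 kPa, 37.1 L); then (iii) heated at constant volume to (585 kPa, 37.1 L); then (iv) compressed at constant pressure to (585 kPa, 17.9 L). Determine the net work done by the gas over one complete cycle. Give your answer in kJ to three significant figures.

W_net ≈ -5.11 kJ

Constant-volume legs do no work.
W(ii) = (319)(37.1 − 17.9) = 6125 J; W(iv) = (585)(17.9 − 37.1) = -11232 J.
W_net = 6125 − 11232 = -5107 J (the counter-clockwise enclosed area).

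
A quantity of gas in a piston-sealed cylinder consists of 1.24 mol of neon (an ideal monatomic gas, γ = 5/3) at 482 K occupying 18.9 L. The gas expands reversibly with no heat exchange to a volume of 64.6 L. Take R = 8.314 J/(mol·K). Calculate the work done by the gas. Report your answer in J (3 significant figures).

Adiabatic: TV^(γ−1) = const with γ = 5/3.
T₂ = T₁ (V₁/V₂)^(γ−1) = 482 × (18.9/64.6)^0.667 = 482 × 0.4407 = 212.4 K.
W_by = nCᵥ(T₁ − T₂) = (1.24)(12.47)(482 − 212.4) = 4169 J.

W ≈ 4170 J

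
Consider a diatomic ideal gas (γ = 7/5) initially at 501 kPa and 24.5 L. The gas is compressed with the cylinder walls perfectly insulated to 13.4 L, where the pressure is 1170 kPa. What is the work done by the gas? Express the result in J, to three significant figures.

W ≈ -8510 J

Adiabatic: W = (P₁V₁ − P₂V₂)/(γ − 1) with γ = 7/5.
P₁V₁ = 12274 J, P₂V₂ = 15678 J.
W = (12274 − 15678) / 0.4 = -8509 J.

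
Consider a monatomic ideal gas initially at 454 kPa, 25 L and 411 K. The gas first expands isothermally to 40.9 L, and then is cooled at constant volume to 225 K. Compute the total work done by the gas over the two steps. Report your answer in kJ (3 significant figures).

W_total ≈ 5.59 kJ

Step 1 (isothermal): W = P₁V₁ ln(V₂/V₁) = (11350) ln(40.9/25) = 5587 J.
Step 2 (isochoric): W = 0 (constant volume).
W_total = 5587 + 0 = 5587 J.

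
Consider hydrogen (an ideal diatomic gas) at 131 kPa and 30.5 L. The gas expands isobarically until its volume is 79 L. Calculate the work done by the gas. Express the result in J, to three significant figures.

Isobaric: W = P ΔV.
W = (131 kPa)(79 − 30.5 L) = (131)(48.5) = 6354 J.

W ≈ 6350 J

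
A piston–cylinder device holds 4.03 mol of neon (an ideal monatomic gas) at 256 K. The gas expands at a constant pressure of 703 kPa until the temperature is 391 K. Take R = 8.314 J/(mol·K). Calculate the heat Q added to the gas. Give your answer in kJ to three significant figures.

Q ≈ 11.3 kJ

Isobaric: W = nRΔT = (4.03)(8.314)(135) = 4523 J.
ΔU = nCᵥΔT with Cᵥ = 3R/2: ΔU = (4.03)(12.47)(135) = 6785 J.
Q = ΔU + W = 6785 + 4523 = 11308 J.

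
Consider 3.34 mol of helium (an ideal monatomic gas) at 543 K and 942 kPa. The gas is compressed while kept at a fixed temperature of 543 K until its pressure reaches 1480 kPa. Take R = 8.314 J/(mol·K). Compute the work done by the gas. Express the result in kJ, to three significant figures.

W ≈ -6.81 kJ

Isothermal process: W = nRT ln(V₂/V₁) = nRT ln(P₁/P₂).
W = (3.34)(8.314)(543) × ln(942/1480)
  = 15078 × ln(0.6365) = 15078 × -0.4518
W_by_gas = -6812 J.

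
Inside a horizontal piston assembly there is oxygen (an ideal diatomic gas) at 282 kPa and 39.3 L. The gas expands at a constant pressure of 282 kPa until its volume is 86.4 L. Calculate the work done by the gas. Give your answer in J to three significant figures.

Isobaric: W = P ΔV.
W = (282 kPa)(86.4 − 39.3 L) = (282)(47.1) = 13282 J.

W ≈ 13300 J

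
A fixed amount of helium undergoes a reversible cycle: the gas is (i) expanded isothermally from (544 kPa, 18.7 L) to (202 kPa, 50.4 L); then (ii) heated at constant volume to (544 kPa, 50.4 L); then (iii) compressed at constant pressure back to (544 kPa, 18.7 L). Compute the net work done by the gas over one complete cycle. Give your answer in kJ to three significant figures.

W_net ≈ -7.16 kJ

Leg (i): W = PᵢVᵢ ln(V_f/Vᵢ) = (10173) ln(50.4/18.7) = 10086 J.
Leg (ii): W = 0.
Leg (iii): W = PΔV = (544)(18.7 − 50.4) = -17245 J.
W_net = 10086 − 17245 = -7159 J.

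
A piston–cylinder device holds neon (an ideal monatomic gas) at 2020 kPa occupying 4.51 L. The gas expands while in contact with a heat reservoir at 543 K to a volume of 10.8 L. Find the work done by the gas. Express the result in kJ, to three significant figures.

Isothermal: W = nRT ln(V₂/V₁) = P₁V₁ ln(V₂/V₁).
P₁V₁ = (2020 kPa)(4.51 L) = 9110 J.
W = 9110 × ln(10.8/4.51) = 9110 × 0.8732
W_by_gas = 7955 J.

W ≈ 7.96 kJ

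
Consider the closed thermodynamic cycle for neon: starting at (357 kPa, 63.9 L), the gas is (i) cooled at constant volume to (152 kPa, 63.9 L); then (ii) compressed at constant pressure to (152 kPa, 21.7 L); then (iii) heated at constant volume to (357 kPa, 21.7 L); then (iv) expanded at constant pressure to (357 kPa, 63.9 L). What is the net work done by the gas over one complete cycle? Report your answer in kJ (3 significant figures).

Constant-volume legs do no work.
W(ii) = (152)(21.7 − 63.9) = -6414 J; W(iv) = (357)(63.9 − 21.7) = 15065 J.
W_net = -6414 + 15065 = 8651 J (the clockwise enclosed area).

W_net ≈ 8.65 kJ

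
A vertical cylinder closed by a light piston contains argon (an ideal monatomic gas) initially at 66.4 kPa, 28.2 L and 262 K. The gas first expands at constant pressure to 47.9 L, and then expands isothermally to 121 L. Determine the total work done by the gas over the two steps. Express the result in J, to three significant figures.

Step 1 (isobaric): W = PΔV = (66.4 kPa)(47.9 − 28.2 L) = 1308 J.
After step 1: P = 66.4 kPa, V = 47.9 L, T = 445 K.
Step 2 (isothermal): W = P₁V₁ ln(V₂/V₁) = (3181) ln(121/47.9) = 2947 J.
W_total = 1308 + 2947 = 4255 J.

W_total ≈ 4260 J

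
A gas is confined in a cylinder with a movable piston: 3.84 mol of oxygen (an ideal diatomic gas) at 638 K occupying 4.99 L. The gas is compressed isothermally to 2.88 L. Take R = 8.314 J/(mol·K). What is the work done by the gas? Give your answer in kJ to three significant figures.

Isothermal: W = nRT ln(V₂/V₁).
W = (3.84)(8.314)(638) × ln(2.88/4.99)
  = 20369 × -0.5496
W_by_gas = -11196 J.

W ≈ -11.2 kJ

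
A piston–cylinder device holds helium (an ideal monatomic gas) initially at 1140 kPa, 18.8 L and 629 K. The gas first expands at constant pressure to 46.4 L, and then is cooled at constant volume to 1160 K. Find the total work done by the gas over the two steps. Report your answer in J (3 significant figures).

W_total ≈ 31500 J

Step 1 (isobaric): W = PΔV = (1140 kPa)(46.4 − 18.8 L) = 31464 J.
Step 2 (isochoric): W = 0 (constant volume).
W_total = 31464 + 0 = 31464 J.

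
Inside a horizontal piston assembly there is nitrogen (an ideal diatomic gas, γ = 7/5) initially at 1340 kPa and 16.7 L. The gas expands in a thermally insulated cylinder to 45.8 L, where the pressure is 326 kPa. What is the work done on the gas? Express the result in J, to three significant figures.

W ≈ -18600 J

Adiabatic: W = (P₁V₁ − P₂V₂)/(γ − 1) with γ = 7/5.
P₁V₁ = 22378 J, P₂V₂ = 14931 J.
W = (22378 − 14931) / 0.4 = 18618 J.
Work on gas = −W_by = -18618 J.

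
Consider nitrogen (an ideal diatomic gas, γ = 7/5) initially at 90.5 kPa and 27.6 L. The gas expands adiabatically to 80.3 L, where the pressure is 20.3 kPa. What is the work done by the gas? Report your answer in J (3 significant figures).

Adiabatic: W = (P₁V₁ − P₂V₂)/(γ − 1) with γ = 7/5.
P₁V₁ = 2498 J, P₂V₂ = 1630 J.
W = (2498 − 1630) / 0.4 = 2169 J.

W ≈ 2170 J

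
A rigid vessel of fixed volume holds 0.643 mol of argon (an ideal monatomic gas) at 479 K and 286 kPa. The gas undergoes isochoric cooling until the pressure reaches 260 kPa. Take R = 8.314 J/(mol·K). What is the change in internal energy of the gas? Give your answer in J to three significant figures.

Constant volume ⇒ W = 0, so Q = ΔU = nCᵥΔT with Cᵥ = 3R/2 = 12.47 J/(mol·K).
At constant V, T₂/T₁ = P₂/P₁ ⇒ ΔT = T₁(P₂/P₁ − 1) = 479·(260/286 − 1) = -43.55 K.
ΔU = (0.643)(12.47)(-43.55) = -349.2 J.

ΔU ≈ -349 J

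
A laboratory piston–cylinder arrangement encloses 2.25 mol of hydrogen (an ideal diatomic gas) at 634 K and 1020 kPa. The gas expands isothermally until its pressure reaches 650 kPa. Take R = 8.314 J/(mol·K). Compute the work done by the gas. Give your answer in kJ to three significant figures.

W ≈ 5.34 kJ

Isothermal process: W = nRT ln(V₂/V₁) = nRT ln(P₁/P₂).
W = (2.25)(8.314)(634) × ln(1020/650)
  = 11860 × ln(1.569) = 11860 × 0.4506
W_by_gas = 5344 J.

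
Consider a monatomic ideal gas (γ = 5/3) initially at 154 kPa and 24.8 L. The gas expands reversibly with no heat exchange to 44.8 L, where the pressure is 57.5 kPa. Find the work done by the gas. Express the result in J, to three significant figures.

W ≈ 1860 J

Adiabatic: W = (P₁V₁ − P₂V₂)/(γ − 1) with γ = 5/3.
P₁V₁ = 3819 J, P₂V₂ = 2576 J.
W = (3819 − 2576) / 0.6667 = 1865 J.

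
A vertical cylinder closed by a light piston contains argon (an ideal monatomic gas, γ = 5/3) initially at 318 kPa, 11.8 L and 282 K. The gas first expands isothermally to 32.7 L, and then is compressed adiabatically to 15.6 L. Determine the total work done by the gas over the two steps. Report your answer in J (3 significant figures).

Step 1 (isothermal): W = P₁V₁ ln(V₂/V₁) = (3752) ln(32.7/11.8) = 3825 J.
After step 1: P = 114.8 kPa, V = 32.7 L, T = 282 K.
Step 2 (adiabatic): W = (P₁V₁ − P₂V₂)/(γ−1) = (3752 − 6146)/0.667 = -3590 J.
W_total = 3825 − 3590 = 234.4 J.

W_total ≈ 234 J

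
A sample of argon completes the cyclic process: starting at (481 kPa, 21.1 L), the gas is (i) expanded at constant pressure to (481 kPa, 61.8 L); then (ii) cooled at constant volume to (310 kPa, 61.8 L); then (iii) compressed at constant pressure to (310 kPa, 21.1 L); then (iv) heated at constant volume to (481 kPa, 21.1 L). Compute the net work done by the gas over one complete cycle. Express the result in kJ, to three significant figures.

W_net ≈ 6.96 kJ

Constant-volume legs do no work.
W(i) = (481)(61.8 − 21.1) = 19577 J; W(iii) = (310)(21.1 − 61.8) = -12617 J.
W_net = 19577 − 12617 = 6960 J (the clockwise enclosed area).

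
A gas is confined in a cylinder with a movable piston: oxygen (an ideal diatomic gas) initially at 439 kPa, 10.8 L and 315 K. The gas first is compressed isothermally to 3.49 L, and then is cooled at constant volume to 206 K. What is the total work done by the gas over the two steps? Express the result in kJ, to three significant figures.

W_total ≈ -5.36 kJ

Step 1 (isothermal): W = P₁V₁ ln(V₂/V₁) = (4741) ln(3.49/10.8) = -5356 J.
Step 2 (isochoric): W = 0 (constant volume).
W_total = -5356 + 0 = -5356 J.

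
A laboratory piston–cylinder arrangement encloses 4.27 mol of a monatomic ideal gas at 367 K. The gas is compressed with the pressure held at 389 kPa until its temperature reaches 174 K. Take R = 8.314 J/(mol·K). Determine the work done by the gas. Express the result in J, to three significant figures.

Isobaric: W = P ΔV = nR ΔT.
W = (4.27)(8.314)(174 − 367) = -6852 J.

W ≈ -6850 J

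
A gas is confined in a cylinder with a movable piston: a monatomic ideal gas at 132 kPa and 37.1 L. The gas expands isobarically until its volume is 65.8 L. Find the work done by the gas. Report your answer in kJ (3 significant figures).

Isobaric: W = P ΔV.
W = (132 kPa)(65.8 − 37.1 L) = (132)(28.7) = 3788 J.

W ≈ 3.79 kJ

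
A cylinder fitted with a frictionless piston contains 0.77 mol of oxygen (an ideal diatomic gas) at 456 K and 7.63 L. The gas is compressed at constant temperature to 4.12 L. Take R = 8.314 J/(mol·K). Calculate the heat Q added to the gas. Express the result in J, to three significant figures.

Q ≈ -1800 J

Isothermal ⇒ ΔU = 0, so Q = W = nRT ln(V₂/V₁).
Q = (0.77)(8.314)(456) ln(4.12/7.63) = 2919 × -0.6162 = -1799 J.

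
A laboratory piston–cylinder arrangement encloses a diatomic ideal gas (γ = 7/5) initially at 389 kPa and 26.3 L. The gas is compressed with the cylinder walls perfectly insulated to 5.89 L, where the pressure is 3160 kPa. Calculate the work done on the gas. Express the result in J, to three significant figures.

W ≈ 21000 J

Adiabatic: W = (P₁V₁ − P₂V₂)/(γ − 1) with γ = 7/5.
P₁V₁ = 10231 J, P₂V₂ = 18612 J.
W = (10231 − 18612) / 0.4 = -20954 J.
Work on gas = −W_by = 20954 J.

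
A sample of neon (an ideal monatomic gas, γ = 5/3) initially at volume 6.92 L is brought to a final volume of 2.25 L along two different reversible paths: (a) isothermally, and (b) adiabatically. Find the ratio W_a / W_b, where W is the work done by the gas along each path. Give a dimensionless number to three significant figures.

Path (a) isothermal: W = P₁V₁ ln(V₂/V₁) → W_a/(P₁V₁) = -1.123.
Path (b) adiabatic: W = P₁V₁(1 − (V₁/V₂)^(γ−1))/(γ−1) → W_b/(P₁V₁) = -1.672.
W_a / W_b = -1.123 / -1.672 = 0.6718.

W_a / W_b ≈ 0.672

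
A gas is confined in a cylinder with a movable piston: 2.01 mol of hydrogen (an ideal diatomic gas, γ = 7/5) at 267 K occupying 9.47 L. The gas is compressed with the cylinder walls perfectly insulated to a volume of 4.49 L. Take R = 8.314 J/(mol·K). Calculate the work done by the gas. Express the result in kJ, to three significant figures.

W ≈ -3.88 kJ

Adiabatic: TV^(γ−1) = const with γ = 7/5.
T₂ = T₁ (V₁/V₂)^(γ−1) = 267 × (9.47/4.49)^0.4 = 267 × 1.348 = 359.9 K.
W_by = nCᵥ(T₁ − T₂) = (2.01)(20.79)(267 − 359.9) = -3880 J.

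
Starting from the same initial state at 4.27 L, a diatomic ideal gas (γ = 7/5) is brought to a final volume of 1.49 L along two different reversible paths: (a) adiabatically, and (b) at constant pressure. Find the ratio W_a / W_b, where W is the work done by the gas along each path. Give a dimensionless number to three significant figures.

Path (a) adiabatic: W = P₁V₁(1 − (V₁/V₂)^(γ−1))/(γ−1) → W_a/(P₁V₁) = -1.309.
Path (b) isobaric: W = P₁(V₂ − V₁) → W_b/(P₁V₁) = -0.6511.
W_a / W_b = -1.309 / -0.6511 = 2.011.

W_a / W_b ≈ 2.01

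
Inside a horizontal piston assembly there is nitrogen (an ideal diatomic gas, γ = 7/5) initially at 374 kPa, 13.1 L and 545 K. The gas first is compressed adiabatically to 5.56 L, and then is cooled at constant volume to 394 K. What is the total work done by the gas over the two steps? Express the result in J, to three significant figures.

W_total ≈ -5010 J

Step 1 (adiabatic): W = (P₁V₁ − P₂V₂)/(γ−1) = (4899 − 6903)/0.4 = -5008 J.
Step 2 (isochoric): W = 0 (constant volume).
W_total = -5008 + 0 = -5008 J.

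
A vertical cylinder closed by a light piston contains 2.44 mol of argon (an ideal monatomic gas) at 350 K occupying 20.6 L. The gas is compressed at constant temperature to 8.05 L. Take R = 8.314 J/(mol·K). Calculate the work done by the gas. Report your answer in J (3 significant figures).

W ≈ -6670 J

Isothermal: W = nRT ln(V₂/V₁).
W = (2.44)(8.314)(350) × ln(8.05/20.6)
  = 7100 × -0.9396
W_by_gas = -6671 J.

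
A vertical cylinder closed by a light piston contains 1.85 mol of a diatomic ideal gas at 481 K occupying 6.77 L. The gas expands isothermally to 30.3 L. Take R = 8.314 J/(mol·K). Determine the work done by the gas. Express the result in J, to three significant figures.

W ≈ 11100 J

Isothermal: W = nRT ln(V₂/V₁).
W = (1.85)(8.314)(481) × ln(30.3/6.77)
  = 7398 × 1.499
W_by_gas = 11087 J.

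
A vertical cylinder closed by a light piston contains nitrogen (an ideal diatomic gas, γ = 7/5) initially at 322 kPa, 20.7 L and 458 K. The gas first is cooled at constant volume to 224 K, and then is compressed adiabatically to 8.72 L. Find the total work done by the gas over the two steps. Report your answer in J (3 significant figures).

W_total ≈ -3370 J

Step 1 (isochoric): W = 0 (constant volume).
After step 1: P = 157.5 kPa (V unchanged).
Step 2 (adiabatic): W = (P₁V₁ − P₂V₂)/(γ−1) = (3260 − 4607)/0.4 = -3367 J.
W_total = 0 − 3367 = -3367 J.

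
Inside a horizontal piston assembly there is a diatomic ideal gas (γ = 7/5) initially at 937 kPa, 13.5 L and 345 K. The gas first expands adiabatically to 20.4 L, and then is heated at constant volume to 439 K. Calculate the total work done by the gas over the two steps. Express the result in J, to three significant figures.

W_total ≈ 4810 J

Step 1 (adiabatic): W = (P₁V₁ − P₂V₂)/(γ−1) = (12650 − 10724)/0.4 = 4814 J.
Step 2 (isochoric): W = 0 (constant volume).
W_total = 4814 + 0 = 4814 J.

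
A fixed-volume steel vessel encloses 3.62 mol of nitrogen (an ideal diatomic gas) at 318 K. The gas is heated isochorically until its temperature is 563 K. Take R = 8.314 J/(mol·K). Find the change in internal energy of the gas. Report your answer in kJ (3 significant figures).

ΔU ≈ 18.4 kJ

Constant volume ⇒ W = 0, so Q = ΔU = nCᵥΔT with Cᵥ = 5R/2 = 20.79 J/(mol·K).
ΔU = (3.62)(20.79)(563 − 318) = 18434 J.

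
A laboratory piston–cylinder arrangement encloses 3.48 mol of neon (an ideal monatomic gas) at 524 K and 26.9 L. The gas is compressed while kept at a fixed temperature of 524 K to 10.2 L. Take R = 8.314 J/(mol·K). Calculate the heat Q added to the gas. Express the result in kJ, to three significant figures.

Isothermal ⇒ ΔU = 0, so Q = W = nRT ln(V₂/V₁).
Q = (3.48)(8.314)(524) ln(10.2/26.9) = 15161 × -0.9697 = -14702 J.

Q ≈ -14.7 kJ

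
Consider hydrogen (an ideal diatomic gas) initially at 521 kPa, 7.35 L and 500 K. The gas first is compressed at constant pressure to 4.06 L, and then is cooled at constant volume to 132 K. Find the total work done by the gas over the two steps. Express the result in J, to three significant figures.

Step 1 (isobaric): W = PΔV = (521 kPa)(4.06 − 7.35 L) = -1714 J.
Step 2 (isochoric): W = 0 (constant volume).
W_total = -1714 + 0 = -1714 J.

W_total ≈ -1710 J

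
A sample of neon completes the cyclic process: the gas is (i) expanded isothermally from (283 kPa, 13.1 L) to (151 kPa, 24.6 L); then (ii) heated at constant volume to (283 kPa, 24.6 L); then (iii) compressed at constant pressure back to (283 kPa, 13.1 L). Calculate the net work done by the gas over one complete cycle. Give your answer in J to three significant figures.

W_net ≈ -918 J

Leg (i): W = PᵢVᵢ ln(V_f/Vᵢ) = (3707) ln(24.6/13.1) = 2336 J.
Leg (ii): W = 0.
Leg (iii): W = PΔV = (283)(13.1 − 24.6) = -3255 J.
W_net = 2336 − 3255 = -918.4 J.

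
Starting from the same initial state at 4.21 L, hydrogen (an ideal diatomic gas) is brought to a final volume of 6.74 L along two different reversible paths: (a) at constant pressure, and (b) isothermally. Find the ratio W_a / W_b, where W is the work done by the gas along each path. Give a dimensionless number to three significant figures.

W_a / W_b ≈ 1.28

Path (a) isobaric: W = P₁(V₂ − V₁) → W_a/(P₁V₁) = 0.601.
Path (b) isothermal: W = P₁V₁ ln(V₂/V₁) → W_b/(P₁V₁) = 0.4706.
W_a / W_b = 0.601 / 0.4706 = 1.277.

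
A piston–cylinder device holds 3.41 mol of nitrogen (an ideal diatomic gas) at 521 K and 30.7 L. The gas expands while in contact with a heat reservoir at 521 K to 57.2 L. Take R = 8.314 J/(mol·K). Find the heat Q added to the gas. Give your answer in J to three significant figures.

Isothermal ⇒ ΔU = 0, so Q = W = nRT ln(V₂/V₁).
Q = (3.41)(8.314)(521) ln(57.2/30.7) = 14771 × 0.6223 = 9192 J.

Q ≈ 9190 J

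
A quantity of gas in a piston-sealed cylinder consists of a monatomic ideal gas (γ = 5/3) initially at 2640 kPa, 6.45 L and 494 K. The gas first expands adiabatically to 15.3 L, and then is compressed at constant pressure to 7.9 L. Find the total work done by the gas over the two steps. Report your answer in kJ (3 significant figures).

W_total ≈ 6.55 kJ

Step 1 (adiabatic): W = (P₁V₁ − P₂V₂)/(γ−1) = (17028 − 9574)/0.667 = 11182 J.
After step 1: P = 625.7 kPa, V = 15.3 L, T = 277.7 K.
Step 2 (isobaric): W = PΔV = (625.7 kPa)(7.9 − 15.3 L) = -4630 J.
W_total = 11182 − 4630 = 6551 J.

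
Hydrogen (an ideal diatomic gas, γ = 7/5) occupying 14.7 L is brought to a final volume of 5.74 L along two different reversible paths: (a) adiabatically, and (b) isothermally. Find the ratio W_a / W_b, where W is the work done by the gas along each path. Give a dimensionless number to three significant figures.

W_a / W_b ≈ 1.21

Path (a) adiabatic: W = P₁V₁(1 − (V₁/V₂)^(γ−1))/(γ−1) → W_a/(P₁V₁) = -1.142.
Path (b) isothermal: W = P₁V₁ ln(V₂/V₁) → W_b/(P₁V₁) = -0.9404.
W_a / W_b = -1.142 / -0.9404 = 1.214.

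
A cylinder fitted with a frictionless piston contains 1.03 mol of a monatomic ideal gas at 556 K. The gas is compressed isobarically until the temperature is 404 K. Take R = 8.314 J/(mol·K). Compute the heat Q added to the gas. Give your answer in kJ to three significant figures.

Q ≈ -3.25 kJ

Isobaric: W = nRΔT = (1.03)(8.314)(-152) = -1302 J.
ΔU = nCᵥΔT with Cᵥ = 3R/2: ΔU = (1.03)(12.47)(-152) = -1952 J.
Q = ΔU + W = -1952 − 1302 = -3254 J.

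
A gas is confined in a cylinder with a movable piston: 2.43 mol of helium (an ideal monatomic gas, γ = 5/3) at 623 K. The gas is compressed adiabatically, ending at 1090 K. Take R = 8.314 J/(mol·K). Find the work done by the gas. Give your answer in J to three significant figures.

W ≈ -14200 J

Adiabatic ⇒ Q = 0, so W_by = −ΔU = nCᵥ(T₁ − T₂).
Cᵥ = 3R/2 = 12.47 J/(mol·K).
W = (2.43)(12.47)(623 − 1090) = -14152 J.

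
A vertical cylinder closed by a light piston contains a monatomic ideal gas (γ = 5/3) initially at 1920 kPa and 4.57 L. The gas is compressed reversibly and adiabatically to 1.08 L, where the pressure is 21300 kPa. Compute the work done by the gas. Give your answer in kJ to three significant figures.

W ≈ -21.3 kJ

Adiabatic: W = (P₁V₁ − P₂V₂)/(γ − 1) with γ = 5/3.
P₁V₁ = 8774 J, P₂V₂ = 23004 J.
W = (8774 − 23004) / 0.6667 = -21344 J.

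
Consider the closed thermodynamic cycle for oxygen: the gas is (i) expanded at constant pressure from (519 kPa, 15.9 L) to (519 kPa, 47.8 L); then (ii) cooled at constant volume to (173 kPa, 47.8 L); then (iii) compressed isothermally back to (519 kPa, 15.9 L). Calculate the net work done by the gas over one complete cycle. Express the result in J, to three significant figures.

W_net ≈ 7450 J

Leg (i): W = PΔV = (519)(47.8 − 15.9) = 16556 J.
Leg (ii): W = 0.
Leg (iii): W = PᵢVᵢ ln(V_f/Vᵢ) = (8269) ln(15.9/47.8) = -9102 J.
W_net = 16556 − 9102 = 7454 J.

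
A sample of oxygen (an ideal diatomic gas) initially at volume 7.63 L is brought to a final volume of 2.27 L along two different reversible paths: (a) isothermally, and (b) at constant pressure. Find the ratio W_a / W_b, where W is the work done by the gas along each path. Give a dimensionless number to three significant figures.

Path (a) isothermal: W = P₁V₁ ln(V₂/V₁) → W_a/(P₁V₁) = -1.212.
Path (b) isobaric: W = P₁(V₂ − V₁) → W_b/(P₁V₁) = -0.7025.
W_a / W_b = -1.212 / -0.7025 = 1.726.

W_a / W_b ≈ 1.73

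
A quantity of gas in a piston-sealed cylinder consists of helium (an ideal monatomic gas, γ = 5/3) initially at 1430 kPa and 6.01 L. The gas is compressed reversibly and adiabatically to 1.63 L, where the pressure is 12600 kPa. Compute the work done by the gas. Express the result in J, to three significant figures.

Adiabatic: W = (P₁V₁ − P₂V₂)/(γ − 1) with γ = 5/3.
P₁V₁ = 8594 J, P₂V₂ = 20538 J.
W = (8594 − 20538) / 0.6667 = -17916 J.

W ≈ -17900 J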